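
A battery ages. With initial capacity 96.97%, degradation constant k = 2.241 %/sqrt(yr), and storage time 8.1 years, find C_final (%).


sqrt(t) = sqrt(8.1) = 2.846
C_final = 96.97 - 2.241 * 2.846 = 90.59%

90.59%


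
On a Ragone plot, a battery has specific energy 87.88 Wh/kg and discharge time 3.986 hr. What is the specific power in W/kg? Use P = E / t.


P_specific = E / t = 87.88 / 3.986 = 22.05 W/kg

22.05 W/kg


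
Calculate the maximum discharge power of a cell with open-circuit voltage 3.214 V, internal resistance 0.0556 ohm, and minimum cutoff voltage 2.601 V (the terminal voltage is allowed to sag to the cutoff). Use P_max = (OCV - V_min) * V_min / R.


dV = OCV - V_min = 0.613 V (so I_max = dV / R)
P_max = dV * V_min / R = 0.613 * 2.601 / 0.0556 = 28.68 W

28.68 W


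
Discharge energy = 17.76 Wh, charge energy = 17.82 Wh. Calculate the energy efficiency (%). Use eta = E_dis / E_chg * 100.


Round-trip efficiency = 17.76/17.82 * 100% = 99.66%

99.66%


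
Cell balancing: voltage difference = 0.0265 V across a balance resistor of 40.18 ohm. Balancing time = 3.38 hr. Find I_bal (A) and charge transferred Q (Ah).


I_bal = dV / R = 0.0265 / 40.18 = 6.5953e-04 A
Q = I_bal * t = 6.5953e-04 * 3.38 = 0.002229 Ah

I=6.5953e-04 A, Q=0.002229 Ah


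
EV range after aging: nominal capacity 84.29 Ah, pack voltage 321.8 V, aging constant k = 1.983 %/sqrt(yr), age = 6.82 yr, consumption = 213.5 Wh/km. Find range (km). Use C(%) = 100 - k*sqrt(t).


Step 1: capacity retention = 100 - 1.983 * sqrt(6.82) = 100 - 1.983 * 2.6115 = 94.821%
Step 2: C_now = 84.29 * 94.821/100 = 79.925 Ah
Step 3: E_pack = V * C_now = 321.8 * 79.925 = 25720 Wh
Step 4: range = E_pack / consumption = 25720 / 213.5 = 120.5 km

120.5 km


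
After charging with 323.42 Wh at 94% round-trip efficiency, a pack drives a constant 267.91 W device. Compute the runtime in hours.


Step 1: E_discharge = eta/100 * E_charge = 94/100 * 323.42 = 304.01 Wh
Step 2: t = E_discharge / P = 304.01 / 267.91 = 1.135 hr

1.135 hr


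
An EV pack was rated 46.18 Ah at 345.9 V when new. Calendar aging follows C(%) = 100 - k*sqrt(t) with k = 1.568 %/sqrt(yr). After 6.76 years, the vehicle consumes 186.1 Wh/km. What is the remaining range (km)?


Step 1: capacity retention = 100 - 1.568 * sqrt(6.76) = 100 - 1.568 * 2.6 = 95.923%
Step 2: C_now = 46.18 * 95.923/100 = 44.297 Ah
Step 3: E_pack = V * C_now = 345.9 * 44.297 = 15322 Wh
Step 4: range = E_pack / consumption = 15322 / 186.1 = 82.33 km

82.33 km


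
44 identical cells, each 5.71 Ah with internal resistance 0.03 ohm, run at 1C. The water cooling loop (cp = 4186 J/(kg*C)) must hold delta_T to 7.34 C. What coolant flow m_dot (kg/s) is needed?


Step 1: I = 1 * 5.71 = 5.71 A
Step 2: Q_cell = I^2 * R = 5.71^2 * 0.03 = 0.97812 W
Step 3: Q_total = 44 * 0.97812 = 43.037 W
Step 4: m_dot = Q_total / (cp * dT) = 43.037 / (4186 * 7.34) = 0.001401 kg/s

0.001401 kg/s


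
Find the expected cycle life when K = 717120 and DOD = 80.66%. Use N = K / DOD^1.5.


Step 1: DOD^1.5 = 80.66^1.5 = 724.41
Step 2: N = 717120 / 724.41 = 989.9 cycles

989.9 cycles


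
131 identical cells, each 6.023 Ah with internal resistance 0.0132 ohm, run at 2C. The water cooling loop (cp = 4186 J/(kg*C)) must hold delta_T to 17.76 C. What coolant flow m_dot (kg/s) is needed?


Step 1: I = 2 * 6.023 = 12.046 A
Step 2: Q_cell = I^2 * R = 12.046^2 * 0.0132 = 1.9154 W
Step 3: Q_total = 131 * 1.9154 = 250.92 W
Step 4: m_dot = Q_total / (cp * dT) = 250.92 / (4186 * 17.76) = 0.003375 kg/s

0.003375 kg/s


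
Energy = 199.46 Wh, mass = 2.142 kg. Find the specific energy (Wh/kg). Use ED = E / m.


Specific energy = 199.46 Wh / 2.142 kg = 93.12 Wh/kg

93.12 Wh/kg


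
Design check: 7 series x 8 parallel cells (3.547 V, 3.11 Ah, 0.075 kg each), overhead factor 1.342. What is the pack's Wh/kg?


Step 1: V_pack = 7 * 3.547 = 24.829 V
Step 2: C_pack = 8 * 3.11 = 24.88 Ah
Step 3: E_pack = V_pack * C_pack = 24.829 * 24.88 = 617.75 Wh
Step 4: m_pack = 7 * 8 * 0.075 * 1.342 = 5.6364 kg
Step 5: ED = E_pack / m_pack = 617.75 / 5.6364 = 109.6 Wh/kg

109.6 Wh/kg


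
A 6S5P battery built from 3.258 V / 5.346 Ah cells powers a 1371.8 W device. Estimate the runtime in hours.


Step 1: E_pack = Ns * V_cell * Np * C_cell = 6 * 3.258 * 5 * 5.346 = 522.52 Wh
Step 2: t = E_pack / P = 522.52 / 1371.8 = 0.3809 hr

0.3809 hr


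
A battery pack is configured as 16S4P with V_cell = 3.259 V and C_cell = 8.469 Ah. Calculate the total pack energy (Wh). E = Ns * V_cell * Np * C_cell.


V_pack = 16 * 3.259 = 52.144 V
C_pack = 4 * 8.469 = 33.876 Ah
E = V_pack * C_pack = 52.144 * 33.876 = 1766 Wh

1766 Wh


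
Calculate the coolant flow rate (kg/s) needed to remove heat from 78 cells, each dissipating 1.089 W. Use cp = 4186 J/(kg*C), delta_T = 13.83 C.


Step 1: Total heat Q = 78 * 1.089 W = 84.942 W
Step 2: denom = cp * dT = 4186 * 13.83 = 57892
Step 3: m_dot = 84.942 / 57892 = 0.001467 kg/s

0.001467 kg/s


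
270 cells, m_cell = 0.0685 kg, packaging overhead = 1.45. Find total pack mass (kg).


Cell mass sum = 270 * 0.0685 = 18.495 kg
With overhead 1.45: m_pack = 18.495 * 1.45 = 26.82 kg

26.82 kg


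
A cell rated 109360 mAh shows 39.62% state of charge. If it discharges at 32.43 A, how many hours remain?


Convert: C_total = 109360 mAh = 109.36 Ah
Step 1: remaining = SOC/100 * C_total = 39.62/100 * 109.36 = 43.328 Ah
Step 2: t = remaining / I = 43.328 / 32.43 = 1.336 hr

1.336 hr


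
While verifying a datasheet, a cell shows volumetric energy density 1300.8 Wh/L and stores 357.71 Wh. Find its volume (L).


V = E / ED = 357.71 / 1300.8 = 0.2750 L

0.2750 L


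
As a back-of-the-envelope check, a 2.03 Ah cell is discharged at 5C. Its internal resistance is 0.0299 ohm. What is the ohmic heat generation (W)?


Step 1: I = C_rate * capacity = 5 * 2.03 = 10.15 A
Step 2: Q = I^2 * R = 10.15^2 * 0.0299 = 103.02 * 0.0299 = 3.080 W

3.080 W


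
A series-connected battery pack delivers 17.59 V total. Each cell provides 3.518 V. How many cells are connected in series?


Rearranging: n = V_pack / V_cell = 17.59 / 3.518 = 5 cells

5


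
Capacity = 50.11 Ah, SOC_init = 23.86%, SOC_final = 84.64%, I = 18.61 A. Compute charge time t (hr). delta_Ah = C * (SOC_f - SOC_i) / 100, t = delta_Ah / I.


Step 1: dSOC = 84.64% - 23.86% = 60.78%
Step 2: delta_Ah = 50.11 * 60.78 / 100 = 30.457 Ah
Step 3: t = 30.457 / 18.61 = 1.637 hr

1.637 hr


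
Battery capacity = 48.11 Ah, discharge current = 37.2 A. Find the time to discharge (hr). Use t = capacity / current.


t = capacity / current = 48.11 / 37.2 = 1.293 hr

1.293 hr


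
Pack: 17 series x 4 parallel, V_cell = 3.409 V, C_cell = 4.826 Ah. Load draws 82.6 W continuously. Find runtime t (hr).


Step 1: E_pack = Ns * V_cell * Np * C_cell = 17 * 3.409 * 4 * 4.826 = 1118.7 Wh
Step 2: t = E_pack / P = 1118.7 / 82.6 = 13.54 hr

13.54 hr


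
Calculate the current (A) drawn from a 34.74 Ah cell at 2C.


At 2C: I = 2 * 34.74 Ah = 69.48 A

69.48 A


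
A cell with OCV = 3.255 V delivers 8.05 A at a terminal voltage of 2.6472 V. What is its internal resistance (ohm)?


R = (OCV - V) / I = (3.255 - 2.6472) / 8.05 = 0.07550 ohm

0.07550 ohm


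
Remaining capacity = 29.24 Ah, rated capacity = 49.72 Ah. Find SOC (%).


SOC% = 29.24 / 49.72 * 100 = 58.81%

58.81%


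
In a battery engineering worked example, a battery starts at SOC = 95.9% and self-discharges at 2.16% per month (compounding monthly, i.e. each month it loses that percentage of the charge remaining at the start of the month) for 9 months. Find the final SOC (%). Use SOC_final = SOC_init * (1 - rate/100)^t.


Monthly retention factor = 1 - 2.16/100 = 0.9784
Over 9 months: factor^9 = 0.82158
SOC_final = 95.9 * 0.82158 = 78.79%

78.79%


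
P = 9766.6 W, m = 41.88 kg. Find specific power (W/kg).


SP = P / m = 9766.6 / 41.88 = 233.2 W/kg

233.2 W/kg


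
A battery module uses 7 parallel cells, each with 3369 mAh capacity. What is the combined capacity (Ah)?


Convert: C_cell = 3369 mAh = 3.369 Ah
C_total = 7 * 3.369 = 23.583 Ah

23.583 Ah


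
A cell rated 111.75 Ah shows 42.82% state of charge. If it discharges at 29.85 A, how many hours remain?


Step 1: remaining = SOC/100 * C_total = 42.82/100 * 111.75 = 47.851 Ah
Step 2: t = remaining / I = 47.851 / 29.85 = 1.603 hr

1.603 hr


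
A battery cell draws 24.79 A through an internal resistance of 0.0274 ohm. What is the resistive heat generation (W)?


I^2 = 614.54
Q = 614.54 * 0.0274 = 16.84 W

16.84 W


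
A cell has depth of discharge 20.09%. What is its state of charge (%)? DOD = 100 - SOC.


SOC = 100 - DOD = 100 - 20.09 = 79.91%

79.91%


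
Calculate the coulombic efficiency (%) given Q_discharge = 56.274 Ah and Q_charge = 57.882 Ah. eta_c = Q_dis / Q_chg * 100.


eta_c = Q_dis / Q_chg * 100 = 56.274 / 57.882 * 100 = 97.22%

97.22%


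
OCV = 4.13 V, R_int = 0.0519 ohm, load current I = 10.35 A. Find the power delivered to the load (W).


Step 1: V_terminal = OCV - I*R = 4.13 - 10.35 * 0.0519 = 3.5928 V
Step 2: P_out = V_terminal * I = 3.5928 * 10.35 = 37.19 W

37.19 W


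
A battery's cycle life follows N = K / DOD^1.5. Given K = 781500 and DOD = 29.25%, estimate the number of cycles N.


DOD^1.5 = 158.19
N = K / DOD^1.5 = 781500 / 158.19 = 4940

4940 cycles


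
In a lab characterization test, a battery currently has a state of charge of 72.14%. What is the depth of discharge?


DOD = 100 - SOC = 100 - 72.14 = 27.86%

27.86%


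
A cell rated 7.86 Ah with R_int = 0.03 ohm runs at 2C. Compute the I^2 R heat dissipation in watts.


Step 1: I = C_rate * capacity = 2 * 7.86 = 15.72 A
Step 2: Q = I^2 * R = 15.72^2 * 0.03 = 247.12 * 0.03 = 7.414 W

7.414 W


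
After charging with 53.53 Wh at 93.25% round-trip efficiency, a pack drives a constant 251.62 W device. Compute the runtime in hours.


Step 1: E_discharge = eta/100 * E_charge = 93.25/100 * 53.53 = 49.917 Wh
Step 2: t = E_discharge / P = 49.917 / 251.62 = 0.1984 hr

0.1984 hr


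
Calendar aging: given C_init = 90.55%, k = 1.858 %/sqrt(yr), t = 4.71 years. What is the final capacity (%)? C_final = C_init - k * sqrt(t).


sqrt(t) = sqrt(4.71) = 2.1703
C_final = 90.55 - 1.858 * 2.1703 = 86.52%

86.52%


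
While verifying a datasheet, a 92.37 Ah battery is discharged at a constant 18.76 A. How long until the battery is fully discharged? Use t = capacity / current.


t = capacity / current = 92.37 / 18.76 = 4.924 hr

4.924 hr


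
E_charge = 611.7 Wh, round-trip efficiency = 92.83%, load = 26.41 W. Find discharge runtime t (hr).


Step 1: E_discharge = eta/100 * E_charge = 92.83/100 * 611.7 = 567.84 Wh
Step 2: t = E_discharge / P = 567.84 / 26.41 = 21.50 hr

21.50 hr


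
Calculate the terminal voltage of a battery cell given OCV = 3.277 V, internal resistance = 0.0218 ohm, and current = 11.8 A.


V = OCV - I*R = 3.277 - 11.8 * 0.0218 = 3.020 V

3.020 V


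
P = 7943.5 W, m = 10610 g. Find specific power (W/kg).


Convert: m = 10610 g = 10.61 kg
SP = P / m = 7943.5 / 10.61 = 748.7 W/kg

748.7 W/kg


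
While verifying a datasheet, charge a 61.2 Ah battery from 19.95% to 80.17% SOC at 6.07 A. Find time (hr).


delta_Ah = 61.2 * (80.17 - 19.95) / 100 = 36.855 Ah
t = delta_Ah / I = 36.855 / 6.07 = 6.072 hr

6.072 hr


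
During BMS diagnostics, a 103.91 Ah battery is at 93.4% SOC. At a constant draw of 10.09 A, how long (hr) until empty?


Step 1: remaining = SOC/100 * C_total = 93.4/100 * 103.91 = 97.052 Ah
Step 2: t = remaining / I = 97.052 / 10.09 = 9.619 hr

9.619 hr


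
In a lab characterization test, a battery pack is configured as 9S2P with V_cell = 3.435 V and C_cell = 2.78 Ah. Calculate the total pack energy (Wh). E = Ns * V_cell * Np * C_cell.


V_pack = 9 * 3.435 = 30.915 V
C_pack = 2 * 2.78 = 5.56 Ah
E = V_pack * C_pack = 30.915 * 5.56 = 171.9 Wh

171.9 Wh


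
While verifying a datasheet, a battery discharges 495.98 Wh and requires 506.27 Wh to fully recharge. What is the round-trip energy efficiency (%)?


eta_e = E_dis / E_chg * 100 = 495.98 / 506.27 * 100 = 97.97%

97.97%


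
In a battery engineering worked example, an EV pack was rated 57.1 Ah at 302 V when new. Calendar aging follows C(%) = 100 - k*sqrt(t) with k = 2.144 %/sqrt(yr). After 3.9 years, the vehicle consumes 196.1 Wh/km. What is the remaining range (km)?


Step 1: capacity retention = 100 - 2.144 * sqrt(3.9) = 100 - 2.144 * 1.9748 = 95.766%
Step 2: C_now = 57.1 * 95.766/100 = 54.682 Ah
Step 3: E_pack = V * C_now = 302 * 54.682 = 16514 Wh
Step 4: range = E_pack / consumption = 16514 / 196.1 = 84.21 km

84.21 km


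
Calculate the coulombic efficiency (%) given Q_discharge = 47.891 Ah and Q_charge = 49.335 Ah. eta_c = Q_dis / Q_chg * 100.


Coulombic efficiency = 47.891/49.335 * 100% = 97.07%

97.07%


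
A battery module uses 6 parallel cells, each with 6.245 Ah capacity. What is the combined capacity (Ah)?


Parallel capacities add: 6 * 6.245 Ah = 37.47 Ah

37.47 Ah


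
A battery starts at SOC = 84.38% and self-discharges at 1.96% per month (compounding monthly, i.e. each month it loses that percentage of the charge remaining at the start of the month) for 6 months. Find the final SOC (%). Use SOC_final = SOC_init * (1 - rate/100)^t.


decay = (1 - 1.96/100)^6 = 0.88801
SOC_final = 84.38 * 0.88801 = 74.93%

74.93%


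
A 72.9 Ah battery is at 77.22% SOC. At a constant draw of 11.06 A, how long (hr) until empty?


Step 1: remaining = SOC/100 * C_total = 77.22/100 * 72.9 = 56.293 Ah
Step 2: t = remaining / I = 56.293 / 11.06 = 5.090 hr

5.090 hr


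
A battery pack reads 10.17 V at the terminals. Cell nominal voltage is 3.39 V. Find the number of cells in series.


n = V_pack / V_cell = 10.17 / 3.39 = 3

3


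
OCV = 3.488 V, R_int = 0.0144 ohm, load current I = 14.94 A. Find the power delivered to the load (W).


Step 1: V_terminal = OCV - I*R = 3.488 - 14.94 * 0.0144 = 3.2729 V
Step 2: P_out = V_terminal * I = 3.2729 * 14.94 = 48.90 W

48.90 W


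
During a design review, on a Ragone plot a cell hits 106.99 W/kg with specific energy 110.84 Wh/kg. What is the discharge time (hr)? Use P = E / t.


t = E / P = 110.84 / 106.99 = 1.036 hr

1.036 hr


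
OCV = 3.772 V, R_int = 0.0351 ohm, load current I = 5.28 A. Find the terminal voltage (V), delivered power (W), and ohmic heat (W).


Step 1: V_terminal = OCV - I*R = 3.772 - 5.28 * 0.0351 = 3.5867 V
Step 2: P_out = V_terminal * I = 3.5867 * 5.28 = 18.94 W
Step 3: Q = I^2 * R = 5.28^2 * 0.0351 = 0.9785 W

V=3.5867 V, P=18.94 W, Q=0.9785 W


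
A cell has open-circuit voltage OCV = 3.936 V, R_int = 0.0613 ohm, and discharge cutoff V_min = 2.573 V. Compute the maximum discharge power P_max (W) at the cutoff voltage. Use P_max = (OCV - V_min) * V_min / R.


dV = OCV - V_min = 1.363 V (so I_max = dV / R)
P_max = dV * V_min / R = 1.363 * 2.573 / 0.0613 = 57.21 W

57.21 W


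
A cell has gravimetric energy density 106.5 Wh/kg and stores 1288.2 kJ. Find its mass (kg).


Convert: E = 1288.2 kJ = 357.83 Wh
m = E / ED = 357.83 / 106.5 = 3.360 kg

3.360 kg


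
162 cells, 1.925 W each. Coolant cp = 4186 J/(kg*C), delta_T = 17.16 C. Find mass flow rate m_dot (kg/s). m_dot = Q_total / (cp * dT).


Step 1: Total heat Q = 162 * 1.925 W = 311.85 W
Step 2: denom = cp * dT = 4186 * 17.16 = 71832
Step 3: m_dot = 311.85 / 71832 = 0.004341 kg/s

0.004341 kg/s


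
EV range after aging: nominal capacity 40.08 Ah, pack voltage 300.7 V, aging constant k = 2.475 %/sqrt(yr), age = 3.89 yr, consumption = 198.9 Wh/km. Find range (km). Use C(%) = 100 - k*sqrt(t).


Step 1: capacity retention = 100 - 2.475 * sqrt(3.89) = 100 - 2.475 * 1.9723 = 95.119%
Step 2: C_now = 40.08 * 95.119/100 = 38.124 Ah
Step 3: E_pack = V * C_now = 300.7 * 38.124 = 11464 Wh
Step 4: range = E_pack / consumption = 11464 / 198.9 = 57.64 km

57.64 km


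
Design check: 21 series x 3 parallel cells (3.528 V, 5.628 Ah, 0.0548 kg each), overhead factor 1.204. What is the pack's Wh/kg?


Step 1: V_pack = 21 * 3.528 = 74.088 V
Step 2: C_pack = 3 * 5.628 = 16.884 Ah
Step 3: E_pack = V_pack * C_pack = 74.088 * 16.884 = 1250.9 Wh
Step 4: m_pack = 21 * 3 * 0.0548 * 1.204 = 4.1567 kg
Step 5: ED = E_pack / m_pack = 1250.9 / 4.1567 = 300.9 Wh/kg

300.9 Wh/kg


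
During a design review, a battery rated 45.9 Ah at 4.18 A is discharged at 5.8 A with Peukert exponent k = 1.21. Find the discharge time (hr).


t_rated = C / I_rated = 45.9 / 4.18 = 10.981 hr
(I_rated/I)^k = (0.72069)^1.21 = 0.67278
t = t_rated * (I_rated/I)^k = 10.981 * 0.67278 = 7.388 hr

7.388 hr


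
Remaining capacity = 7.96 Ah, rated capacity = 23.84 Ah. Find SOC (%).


SOC = (remaining / total) * 100 = (7.96 / 23.84) * 100 = 33.39%

33.39%


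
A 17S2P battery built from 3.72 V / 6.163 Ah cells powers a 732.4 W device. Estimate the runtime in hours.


Step 1: E_pack = Ns * V_cell * Np * C_cell = 17 * 3.72 * 2 * 6.163 = 779.5 Wh
Step 2: t = E_pack / P = 779.5 / 732.4 = 1.064 hr

1.064 hr


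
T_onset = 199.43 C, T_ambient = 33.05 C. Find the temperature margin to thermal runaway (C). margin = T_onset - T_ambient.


margin = T_onset - T_ambient = 199.43 - 33.05 = 166.38 C

166.38 C


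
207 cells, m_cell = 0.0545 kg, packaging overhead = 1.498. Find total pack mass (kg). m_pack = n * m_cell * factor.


Cell mass sum = 207 * 0.0545 = 11.282 kg
With overhead 1.498: m_pack = 11.282 * 1.498 = 16.90 kg

16.90 kg


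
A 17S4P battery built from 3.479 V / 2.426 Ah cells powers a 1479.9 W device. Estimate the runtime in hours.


Step 1: E_pack = Ns * V_cell * Np * C_cell = 17 * 3.479 * 4 * 2.426 = 573.92 Wh
Step 2: t = E_pack / P = 573.92 / 1479.9 = 0.3878 hr

0.3878 hr


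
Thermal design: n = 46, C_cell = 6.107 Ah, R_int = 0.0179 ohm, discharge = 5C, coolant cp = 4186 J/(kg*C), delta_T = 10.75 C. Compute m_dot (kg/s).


Step 1: I = 5 * 6.107 = 30.535 A
Step 2: Q_cell = I^2 * R = 30.535^2 * 0.0179 = 16.69 W
Step 3: Q_total = 46 * 16.69 = 767.74 W
Step 4: m_dot = Q_total / (cp * dT) = 767.74 / (4186 * 10.75) = 0.01706 kg/s

0.01706 kg/s


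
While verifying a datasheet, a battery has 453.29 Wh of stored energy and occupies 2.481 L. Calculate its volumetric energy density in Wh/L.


Volumetric ED = 453.29 Wh / 2.481 L = 182.7 Wh/L

182.7 Wh/L


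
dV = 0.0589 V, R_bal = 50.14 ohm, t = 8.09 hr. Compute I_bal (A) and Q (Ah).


I_bal = dV / R = 0.0589 / 50.14 = 0.0011747 A
Q = I_bal * t = 0.0011747 * 8.09 = 0.009503 Ah

I=0.0011747 A, Q=0.009503 Ah


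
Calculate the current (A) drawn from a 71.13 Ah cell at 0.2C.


At 0.2C: I = 0.2 * 71.13 Ah = 14.226 A

14.226 A


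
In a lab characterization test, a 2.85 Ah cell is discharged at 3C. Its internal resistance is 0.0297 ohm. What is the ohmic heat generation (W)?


Step 1: I = C_rate * capacity = 3 * 2.85 = 8.55 A
Step 2: Q = I^2 * R = 8.55^2 * 0.0297 = 73.103 * 0.0297 = 2.171 W

2.171 W


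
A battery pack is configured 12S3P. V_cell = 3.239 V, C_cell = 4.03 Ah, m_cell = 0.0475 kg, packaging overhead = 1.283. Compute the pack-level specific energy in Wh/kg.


Step 1: V_pack = 12 * 3.239 = 38.868 V
Step 2: C_pack = 3 * 4.03 = 12.09 Ah
Step 3: E_pack = V_pack * C_pack = 38.868 * 12.09 = 469.91 Wh
Step 4: m_pack = 12 * 3 * 0.0475 * 1.283 = 2.1939 kg
Step 5: ED = E_pack / m_pack = 469.91 / 2.1939 = 214.2 Wh/kg

214.2 Wh/kg


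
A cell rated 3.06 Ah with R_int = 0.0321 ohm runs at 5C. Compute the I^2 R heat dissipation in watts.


Step 1: I = C_rate * capacity = 5 * 3.06 = 15.3 A
Step 2: Q = I^2 * R = 15.3^2 * 0.0321 = 234.09 * 0.0321 = 7.514 W

7.514 W


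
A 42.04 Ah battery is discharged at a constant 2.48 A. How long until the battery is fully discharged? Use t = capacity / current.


Runtime = 42.04 Ah / 2.48 A = 16.95 hr

16.95 hr


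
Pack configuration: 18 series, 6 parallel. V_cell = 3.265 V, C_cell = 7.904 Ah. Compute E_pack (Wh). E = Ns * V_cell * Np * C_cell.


E = Ns * Vcell * Np * Ccell = 18 * 3.265 * 6 * 7.904 = 2787 Wh

2787 Wh


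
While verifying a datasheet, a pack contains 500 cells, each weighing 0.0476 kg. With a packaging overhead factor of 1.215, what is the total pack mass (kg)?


Cell mass sum = 500 * 0.0476 = 23.8 kg
With overhead 1.215: m_pack = 23.8 * 1.215 = 28.92 kg

28.92 kg


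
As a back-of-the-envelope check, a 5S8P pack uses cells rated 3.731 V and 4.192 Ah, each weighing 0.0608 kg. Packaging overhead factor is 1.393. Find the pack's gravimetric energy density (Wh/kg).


Step 1: V_pack = 5 * 3.731 = 18.655 V
Step 2: C_pack = 8 * 4.192 = 33.536 Ah
Step 3: E_pack = V_pack * C_pack = 18.655 * 33.536 = 625.61 Wh
Step 4: m_pack = 5 * 8 * 0.0608 * 1.393 = 3.3878 kg
Step 5: ED = E_pack / m_pack = 625.61 / 3.3878 = 184.7 Wh/kg

184.7 Wh/kg


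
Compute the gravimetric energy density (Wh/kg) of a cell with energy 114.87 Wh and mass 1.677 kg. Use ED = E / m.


ED = E / m = 114.87 / 1.677 = 68.50 Wh/kg

68.50 Wh/kg


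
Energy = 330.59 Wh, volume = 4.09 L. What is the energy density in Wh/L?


ED = E / V = 330.59 / 4.09 = 80.83 Wh/L

80.83 Wh/L


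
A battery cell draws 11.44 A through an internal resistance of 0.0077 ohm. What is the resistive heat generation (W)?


Q = I^2 * R = 11.44^2 * 0.0077 = 1.008 W

1.008 W


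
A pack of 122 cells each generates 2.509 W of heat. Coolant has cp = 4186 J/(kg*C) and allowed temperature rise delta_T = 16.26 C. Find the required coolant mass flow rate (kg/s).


Step 1: Total heat Q = 122 * 2.509 W = 306.1 W
Step 2: denom = cp * dT = 4186 * 16.26 = 68064
Step 3: m_dot = 306.1 / 68064 = 0.004497 kg/s

0.004497 kg/s


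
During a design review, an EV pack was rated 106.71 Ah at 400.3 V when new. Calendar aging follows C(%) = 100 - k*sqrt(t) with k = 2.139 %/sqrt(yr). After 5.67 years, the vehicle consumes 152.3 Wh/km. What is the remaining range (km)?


Step 1: capacity retention = 100 - 2.139 * sqrt(5.67) = 100 - 2.139 * 2.3812 = 94.907%
Step 2: C_now = 106.71 * 94.907/100 = 101.28 Ah
Step 3: E_pack = V * C_now = 400.3 * 101.28 = 40542 Wh
Step 4: range = E_pack / consumption = 40542 / 152.3 = 266.2 km

266.2 km


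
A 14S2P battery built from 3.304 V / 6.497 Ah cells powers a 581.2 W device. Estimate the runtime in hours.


Step 1: E_pack = Ns * V_cell * Np * C_cell = 14 * 3.304 * 2 * 6.497 = 601.05 Wh
Step 2: t = E_pack / P = 601.05 / 581.2 = 1.034 hr

1.034 hr


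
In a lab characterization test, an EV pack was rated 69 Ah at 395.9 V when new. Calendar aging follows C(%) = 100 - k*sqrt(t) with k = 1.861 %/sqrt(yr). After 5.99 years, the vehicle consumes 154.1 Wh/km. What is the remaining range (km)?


Step 1: capacity retention = 100 - 1.861 * sqrt(5.99) = 100 - 1.861 * 2.4474 = 95.445%
Step 2: C_now = 69 * 95.445/100 = 65.857 Ah
Step 3: E_pack = V * C_now = 395.9 * 65.857 = 26073 Wh
Step 4: range = E_pack / consumption = 26073 / 154.1 = 169.2 km

169.2 km


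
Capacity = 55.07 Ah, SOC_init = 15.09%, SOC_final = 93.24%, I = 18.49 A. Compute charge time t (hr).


delta_Ah = 55.07 * (93.24 - 15.09) / 100 = 43.037 Ah
t = delta_Ah / I = 43.037 / 18.49 = 2.328 hr

2.328 hr


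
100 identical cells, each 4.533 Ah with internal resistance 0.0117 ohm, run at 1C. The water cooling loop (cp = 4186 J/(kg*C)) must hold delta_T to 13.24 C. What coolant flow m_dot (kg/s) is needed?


Step 1: I = 1 * 4.533 = 4.533 A
Step 2: Q_cell = I^2 * R = 4.533^2 * 0.0117 = 0.24041 W
Step 3: Q_total = 100 * 0.24041 = 24.041 W
Step 4: m_dot = Q_total / (cp * dT) = 24.041 / (4186 * 13.24) = 4.338e-04 kg/s

4.338e-04 kg/s


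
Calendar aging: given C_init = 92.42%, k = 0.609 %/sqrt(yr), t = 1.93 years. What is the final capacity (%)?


Step 1: sqrt(1.93 yr) = 1.3892
Step 2: drop = 0.609 * 1.3892 = 0.84602
Step 3: C_final = 92.42 - 0.84602 = 91.57%

91.57%


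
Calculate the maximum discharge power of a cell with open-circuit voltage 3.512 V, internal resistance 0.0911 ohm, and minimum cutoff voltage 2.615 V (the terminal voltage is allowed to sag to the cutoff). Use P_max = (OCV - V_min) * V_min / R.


P_max = (OCV - V_min) * V_min / R = (3.512 - 2.615) * 2.615 / 0.0911 = 0.897 * 2.615 / 0.0911 = 25.75 W

25.75 W


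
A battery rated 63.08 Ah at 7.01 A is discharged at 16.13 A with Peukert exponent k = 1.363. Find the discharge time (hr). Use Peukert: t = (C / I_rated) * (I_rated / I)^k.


Step 1: t_rated = C / I_rated = 63.08 / 7.01 = 8.9986 hr
Step 2: ratio = 7.01 / 16.13 = 0.43459
Step 3: ratio^k = 0.43459^1.363 = 0.32115
Step 4: t = t_rated * ratio^k = 8.9986 * 0.32115 = 2.890 hr

2.890 hr


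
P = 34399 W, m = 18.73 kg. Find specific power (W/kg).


Specific power = 34399 W / 18.73 kg = 1837 W/kg

1837 W/kg


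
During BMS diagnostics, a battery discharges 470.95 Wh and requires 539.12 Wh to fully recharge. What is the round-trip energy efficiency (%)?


Round-trip efficiency = 470.95/539.12 * 100% = 87.36%

87.36%


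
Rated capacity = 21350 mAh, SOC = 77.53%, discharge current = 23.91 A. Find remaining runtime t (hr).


Convert: C_total = 21350 mAh = 21.35 Ah
Step 1: remaining = SOC/100 * C_total = 77.53/100 * 21.35 = 16.553 Ah
Step 2: t = remaining / I = 16.553 / 23.91 = 0.6923 hr

0.6923 hr


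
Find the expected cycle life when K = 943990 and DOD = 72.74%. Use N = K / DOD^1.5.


DOD^1.5 = 620.38
N = K / DOD^1.5 = 943990 / 620.38 = 1522

1522 cycles


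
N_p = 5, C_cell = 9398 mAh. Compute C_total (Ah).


Convert: C_cell = 9398 mAh = 9.398 Ah
C_total = 5 * 9.398 = 46.99 Ah

46.99 Ah


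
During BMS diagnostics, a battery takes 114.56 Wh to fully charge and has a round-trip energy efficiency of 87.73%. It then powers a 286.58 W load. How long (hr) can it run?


Step 1: E_discharge = eta/100 * E_charge = 87.73/100 * 114.56 = 100.5 Wh
Step 2: t = E_discharge / P = 100.5 / 286.58 = 0.3507 hr

0.3507 hr


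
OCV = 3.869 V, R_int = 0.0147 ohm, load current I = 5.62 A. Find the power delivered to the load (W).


Step 1: V_terminal = OCV - I*R = 3.869 - 5.62 * 0.0147 = 3.7864 V
Step 2: P_out = V_terminal * I = 3.7864 * 5.62 = 21.28 W

21.28 W


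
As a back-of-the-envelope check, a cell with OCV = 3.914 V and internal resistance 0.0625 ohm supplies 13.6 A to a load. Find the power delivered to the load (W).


Step 1: V_terminal = OCV - I*R = 3.914 - 13.6 * 0.0625 = 3.064 V
Step 2: P_out = V_terminal * I = 3.064 * 13.6 = 41.67 W

41.67 W


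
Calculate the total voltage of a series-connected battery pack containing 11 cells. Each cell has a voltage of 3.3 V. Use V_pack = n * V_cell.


Series voltages add: 11 * 3.3 V = 36.3 V

36.3 V


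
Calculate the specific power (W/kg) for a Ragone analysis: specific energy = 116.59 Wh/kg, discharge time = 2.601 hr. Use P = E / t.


P_specific = E / t = 116.59 / 2.601 = 44.83 W/kg

44.83 W/kg


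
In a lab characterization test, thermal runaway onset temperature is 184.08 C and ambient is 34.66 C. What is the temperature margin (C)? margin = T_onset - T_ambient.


margin = T_onset - T_ambient = 184.08 - 34.66 = 149.42 C

149.42 C


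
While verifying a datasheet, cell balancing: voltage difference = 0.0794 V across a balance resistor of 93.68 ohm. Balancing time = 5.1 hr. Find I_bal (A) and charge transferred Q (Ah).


I_bal = dV / R = 0.0794 / 93.68 = 8.4757e-04 A
Q = I_bal * t = 8.4757e-04 * 5.1 = 0.004323 Ah

I=8.4757e-04 A, Q=0.004323 Ah


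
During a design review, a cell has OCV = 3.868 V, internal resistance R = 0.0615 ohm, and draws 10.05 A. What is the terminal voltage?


IR drop = 10.05 * 0.0615 = 0.61808 V
V = 3.868 - 0.61808 = 3.250 V

3.250 V


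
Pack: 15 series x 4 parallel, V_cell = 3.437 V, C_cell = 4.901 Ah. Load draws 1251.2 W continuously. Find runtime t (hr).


Step 1: E_pack = Ns * V_cell * Np * C_cell = 15 * 3.437 * 4 * 4.901 = 1010.7 Wh
Step 2: t = E_pack / P = 1010.7 / 1251.2 = 0.8078 hr

0.8078 hr


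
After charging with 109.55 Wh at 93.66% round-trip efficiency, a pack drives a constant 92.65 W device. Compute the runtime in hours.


Step 1: E_discharge = eta/100 * E_charge = 93.66/100 * 109.55 = 102.6 Wh
Step 2: t = E_discharge / P = 102.6 / 92.65 = 1.107 hr

1.107 hr


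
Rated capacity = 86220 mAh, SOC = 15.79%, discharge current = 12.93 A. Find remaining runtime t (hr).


Convert: C_total = 86220 mAh = 86.22 Ah
Step 1: remaining = SOC/100 * C_total = 15.79/100 * 86.22 = 13.614 Ah
Step 2: t = remaining / I = 13.614 / 12.93 = 1.053 hr

1.053 hr


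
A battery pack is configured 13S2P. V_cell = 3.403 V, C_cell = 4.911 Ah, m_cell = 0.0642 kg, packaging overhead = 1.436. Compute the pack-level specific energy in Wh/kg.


Step 1: V_pack = 13 * 3.403 = 44.239 V
Step 2: C_pack = 2 * 4.911 = 9.822 Ah
Step 3: E_pack = V_pack * C_pack = 44.239 * 9.822 = 434.52 Wh
Step 4: m_pack = 13 * 2 * 0.0642 * 1.436 = 2.397 kg
Step 5: ED = E_pack / m_pack = 434.52 / 2.397 = 181.3 Wh/kg

181.3 Wh/kg


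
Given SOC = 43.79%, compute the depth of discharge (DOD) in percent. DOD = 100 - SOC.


DOD = 100 - SOC = 100 - 43.79 = 56.21%

56.21%


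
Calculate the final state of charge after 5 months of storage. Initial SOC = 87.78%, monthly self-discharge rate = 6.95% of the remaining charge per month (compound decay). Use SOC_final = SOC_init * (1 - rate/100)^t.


decay = (1 - 6.95/100)^5 = 0.69756
SOC_final = 87.78 * 0.69756 = 61.23%

61.23%


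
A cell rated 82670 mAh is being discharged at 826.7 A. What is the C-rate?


Convert: capacity = 82670 mAh = 82.67 Ah
C_rate = I / capacity = 826.7 / 82.67 = 10C

10C


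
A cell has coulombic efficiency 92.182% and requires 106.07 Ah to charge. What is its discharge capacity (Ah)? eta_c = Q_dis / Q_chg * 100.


Q_dis = eta/100 * Q_chg = 92.182/100 * 106.07 = 97.78 Ah

97.78 Ah


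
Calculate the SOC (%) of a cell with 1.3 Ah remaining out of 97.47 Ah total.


SOC% = 1.3 / 97.47 * 100 = 1.334%

1.334%


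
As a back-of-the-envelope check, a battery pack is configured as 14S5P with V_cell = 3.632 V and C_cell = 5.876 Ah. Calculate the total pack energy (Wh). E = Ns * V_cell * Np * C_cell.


V_pack = 14 * 3.632 = 50.848 V
C_pack = 5 * 5.876 = 29.38 Ah
E = V_pack * C_pack = 50.848 * 29.38 = 1494 Wh

1494 Wh


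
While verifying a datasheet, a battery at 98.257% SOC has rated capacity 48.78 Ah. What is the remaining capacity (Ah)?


remaining = SOC / 100 * total = 98.257 / 100 * 48.78 = 47.93 Ah

47.93 Ah


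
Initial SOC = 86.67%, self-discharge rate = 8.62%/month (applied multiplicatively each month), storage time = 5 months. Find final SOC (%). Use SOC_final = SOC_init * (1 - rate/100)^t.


decay = (1 - 8.62/100)^5 = 0.63717
SOC_final = 86.67 * 0.63717 = 55.22%

55.22%


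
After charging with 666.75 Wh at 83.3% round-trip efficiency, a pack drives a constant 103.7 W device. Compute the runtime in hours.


Step 1: E_discharge = eta/100 * E_charge = 83.3/100 * 666.75 = 555.4 Wh
Step 2: t = E_discharge / P = 555.4 / 103.7 = 5.356 hr

5.356 hr


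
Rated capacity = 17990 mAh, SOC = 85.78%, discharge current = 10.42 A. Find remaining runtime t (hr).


Convert: C_total = 17990 mAh = 17.99 Ah
Step 1: remaining = SOC/100 * C_total = 85.78/100 * 17.99 = 15.432 Ah
Step 2: t = remaining / I = 15.432 / 10.42 = 1.481 hr

1.481 hr


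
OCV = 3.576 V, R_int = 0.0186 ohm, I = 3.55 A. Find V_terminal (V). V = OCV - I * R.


IR drop = 3.55 * 0.0186 = 0.06603 V
V = 3.576 - 0.06603 = 3.510 V

3.510 V


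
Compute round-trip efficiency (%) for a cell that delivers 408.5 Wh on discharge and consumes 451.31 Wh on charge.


Round-trip efficiency = 408.5/451.31 * 100% = 90.51%

90.51%


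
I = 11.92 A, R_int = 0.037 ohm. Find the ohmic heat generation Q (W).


I^2 = 142.09
Q = 142.09 * 0.037 = 5.257 W

5.257 W


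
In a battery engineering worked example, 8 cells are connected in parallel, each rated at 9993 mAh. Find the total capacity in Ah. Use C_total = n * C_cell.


Convert: C_cell = 9993 mAh = 9.993 Ah
C_total = 8 * 9.993 = 79.944 Ah

79.944 Ah


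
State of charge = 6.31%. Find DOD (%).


DOD = 100 - SOC = 100 - 6.31 = 93.69%

93.69%


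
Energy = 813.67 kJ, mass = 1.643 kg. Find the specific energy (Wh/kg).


Convert: E = 813.67 kJ = 226.02 Wh
ED = E / m = 226.02 / 1.643 = 137.6 Wh/kg

137.6 Wh/kg


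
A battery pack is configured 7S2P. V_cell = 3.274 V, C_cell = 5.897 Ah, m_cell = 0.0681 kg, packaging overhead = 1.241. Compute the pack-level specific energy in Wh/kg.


Step 1: V_pack = 7 * 3.274 = 22.918 V
Step 2: C_pack = 2 * 5.897 = 11.794 Ah
Step 3: E_pack = V_pack * C_pack = 22.918 * 11.794 = 270.29 Wh
Step 4: m_pack = 7 * 2 * 0.0681 * 1.241 = 1.1832 kg
Step 5: ED = E_pack / m_pack = 270.29 / 1.1832 = 228.4 Wh/kg

228.4 Wh/kg


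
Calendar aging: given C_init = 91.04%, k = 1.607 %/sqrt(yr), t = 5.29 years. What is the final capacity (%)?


sqrt(t) = sqrt(5.29) = 2.3
C_final = 91.04 - 1.607 * 2.3 = 87.34%

87.34%


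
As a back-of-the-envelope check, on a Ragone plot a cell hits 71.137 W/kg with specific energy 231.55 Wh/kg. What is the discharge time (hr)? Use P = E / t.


t = E / P = 231.55 / 71.137 = 3.255 hr

3.255 hr


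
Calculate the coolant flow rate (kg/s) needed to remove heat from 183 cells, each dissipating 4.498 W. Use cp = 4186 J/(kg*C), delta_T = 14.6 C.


Q_total = 183 * 4.498 = 823.13 W
m_dot = Q_total / (cp * dT) = 823.13 / (4186 * 14.6) = 0.01347 kg/s

0.01347 kg/s


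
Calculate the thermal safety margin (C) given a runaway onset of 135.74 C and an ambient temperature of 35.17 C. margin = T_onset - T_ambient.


margin = T_onset - T_ambient = 135.74 - 35.17 = 100.57 C

100.57 C


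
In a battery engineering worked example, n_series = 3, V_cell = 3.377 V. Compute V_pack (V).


V_pack = n * V_cell = 3 * 3.377 = 10.131 V

10.131 V


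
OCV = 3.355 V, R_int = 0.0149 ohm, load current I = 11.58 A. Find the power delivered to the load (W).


Step 1: V_terminal = OCV - I*R = 3.355 - 11.58 * 0.0149 = 3.1825 V
Step 2: P_out = V_terminal * I = 3.1825 * 11.58 = 36.85 W

36.85 W


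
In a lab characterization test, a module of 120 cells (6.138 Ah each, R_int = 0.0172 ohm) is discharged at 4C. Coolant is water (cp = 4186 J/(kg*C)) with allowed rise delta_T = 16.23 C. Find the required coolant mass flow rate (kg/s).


Step 1: I = 4 * 6.138 = 24.552 A
Step 2: Q_cell = I^2 * R = 24.552^2 * 0.0172 = 10.368 W
Step 3: Q_total = 120 * 10.368 = 1244.2 W
Step 4: m_dot = Q_total / (cp * dT) = 1244.2 / (4186 * 16.23) = 0.01831 kg/s

0.01831 kg/s


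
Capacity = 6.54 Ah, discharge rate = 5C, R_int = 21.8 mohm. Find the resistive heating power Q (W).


Convert: R = 21.8 mohm = 0.0218 ohm
Step 1: I = C_rate * capacity = 5 * 6.54 = 32.7 A
Step 2: Q = I^2 * R = 32.7^2 * 0.0218 = 1069.3 * 0.0218 = 23.31 W

23.31 W


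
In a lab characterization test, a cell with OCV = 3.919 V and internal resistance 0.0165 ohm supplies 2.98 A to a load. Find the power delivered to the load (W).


Step 1: V_terminal = OCV - I*R = 3.919 - 2.98 * 0.0165 = 3.8698 V
Step 2: P_out = V_terminal * I = 3.8698 * 2.98 = 11.53 W

11.53 W


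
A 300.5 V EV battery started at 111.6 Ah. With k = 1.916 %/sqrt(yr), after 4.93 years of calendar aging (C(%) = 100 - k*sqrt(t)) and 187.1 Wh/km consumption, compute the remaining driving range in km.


Step 1: capacity retention = 100 - 1.916 * sqrt(4.93) = 100 - 1.916 * 2.2204 = 95.746%
Step 2: C_now = 111.6 * 95.746/100 = 106.85 Ah
Step 3: E_pack = V * C_now = 300.5 * 106.85 = 32108 Wh
Step 4: range = E_pack / consumption = 32108 / 187.1 = 171.6 km

171.6 km


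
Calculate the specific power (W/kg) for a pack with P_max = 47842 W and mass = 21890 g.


Convert: m = 21890 g = 21.89 kg
Specific power = 47842 W / 21.89 kg = 2186 W/kg

2186 W/kg


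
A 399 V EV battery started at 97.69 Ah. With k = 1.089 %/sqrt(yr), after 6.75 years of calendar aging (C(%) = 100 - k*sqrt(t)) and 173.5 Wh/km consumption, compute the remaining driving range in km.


Step 1: capacity retention = 100 - 1.089 * sqrt(6.75) = 100 - 1.089 * 2.5981 = 97.171%
Step 2: C_now = 97.69 * 97.171/100 = 94.926 Ah
Step 3: E_pack = V * C_now = 399 * 94.926 = 37875 Wh
Step 4: range = E_pack / consumption = 37875 / 173.5 = 218.3 km

218.3 km


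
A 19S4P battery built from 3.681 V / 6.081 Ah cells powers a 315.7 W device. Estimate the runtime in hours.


Step 1: E_pack = Ns * V_cell * Np * C_cell = 19 * 3.681 * 4 * 6.081 = 1701.2 Wh
Step 2: t = E_pack / P = 1701.2 / 315.7 = 5.389 hr

5.389 hr


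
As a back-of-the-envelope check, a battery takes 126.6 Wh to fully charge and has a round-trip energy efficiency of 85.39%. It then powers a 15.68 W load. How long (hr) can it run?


Step 1: E_discharge = eta/100 * E_charge = 85.39/100 * 126.6 = 108.1 Wh
Step 2: t = E_discharge / P = 108.1 / 15.68 = 6.894 hr

6.894 hr


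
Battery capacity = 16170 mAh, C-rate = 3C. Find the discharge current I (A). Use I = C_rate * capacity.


Convert: capacity = 16170 mAh = 16.17 Ah
At 3C: I = 3 * 16.17 Ah = 48.51 A

48.51 A


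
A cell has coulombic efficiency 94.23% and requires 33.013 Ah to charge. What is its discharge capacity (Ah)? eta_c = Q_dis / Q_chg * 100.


Q_dis = eta/100 * Q_chg = 94.23/100 * 33.013 = 31.11 Ah

31.11 Ah


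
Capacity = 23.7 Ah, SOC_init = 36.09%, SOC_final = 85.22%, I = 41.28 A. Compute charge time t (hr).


Step 1: dSOC = 85.22% - 36.09% = 49.13%
Step 2: delta_Ah = 23.7 * 49.13 / 100 = 11.644 Ah
Step 3: t = 11.644 / 41.28 = 0.2821 hr

0.2821 hr


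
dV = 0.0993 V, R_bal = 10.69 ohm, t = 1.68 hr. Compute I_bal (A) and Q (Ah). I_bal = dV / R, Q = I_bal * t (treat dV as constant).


I_bal = dV / R = 0.0993 / 10.69 = 0.0092891 A
Q = I_bal * t = 0.0092891 * 1.68 = 0.01561 Ah

I=0.0092891 A, Q=0.01561 Ah


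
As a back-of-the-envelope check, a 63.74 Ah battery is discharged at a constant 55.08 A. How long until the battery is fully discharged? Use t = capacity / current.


t = capacity / current = 63.74 / 55.08 = 1.157 hr

1.157 hr


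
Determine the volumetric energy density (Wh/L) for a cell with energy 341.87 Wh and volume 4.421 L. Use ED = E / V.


ED = E / V = 341.87 / 4.421 = 77.33 Wh/L

77.33 Wh/L


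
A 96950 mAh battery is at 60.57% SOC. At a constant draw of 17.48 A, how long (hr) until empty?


Convert: C_total = 96950 mAh = 96.95 Ah
Step 1: remaining = SOC/100 * C_total = 60.57/100 * 96.95 = 58.723 Ah
Step 2: t = remaining / I = 58.723 / 17.48 = 3.359 hr

3.359 hr


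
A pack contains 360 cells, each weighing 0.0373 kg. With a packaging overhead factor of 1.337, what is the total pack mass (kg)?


Cell mass sum = 360 * 0.0373 = 13.428 kg
With overhead 1.337: m_pack = 13.428 * 1.337 = 17.95 kg

17.95 kg


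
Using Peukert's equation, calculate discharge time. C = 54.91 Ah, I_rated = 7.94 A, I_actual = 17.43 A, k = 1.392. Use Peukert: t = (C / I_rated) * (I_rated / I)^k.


Step 1: t_rated = C / I_rated = 54.91 / 7.94 = 6.9156 hr
Step 2: ratio = 7.94 / 17.43 = 0.45554
Step 3: ratio^k = 0.45554^1.392 = 0.33471
Step 4: t = t_rated * ratio^k = 6.9156 * 0.33471 = 2.315 hr

2.315 hr


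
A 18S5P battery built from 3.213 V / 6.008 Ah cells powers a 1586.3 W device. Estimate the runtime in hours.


Step 1: E_pack = Ns * V_cell * Np * C_cell = 18 * 3.213 * 5 * 6.008 = 1737.3 Wh
Step 2: t = E_pack / P = 1737.3 / 1586.3 = 1.095 hr

1.095 hr


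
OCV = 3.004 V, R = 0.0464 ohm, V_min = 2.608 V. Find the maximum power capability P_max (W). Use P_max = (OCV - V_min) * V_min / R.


dV = OCV - V_min = 0.396 V (so I_max = dV / R)
P_max = dV * V_min / R = 0.396 * 2.608 / 0.0464 = 22.26 W

22.26 W


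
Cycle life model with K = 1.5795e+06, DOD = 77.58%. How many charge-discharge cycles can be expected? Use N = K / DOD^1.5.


Step 1: DOD^1.5 = 77.58^1.5 = 683.32
Step 2: N = 1.5795e+06 / 683.32 = 2312 cycles

2312 cycles
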